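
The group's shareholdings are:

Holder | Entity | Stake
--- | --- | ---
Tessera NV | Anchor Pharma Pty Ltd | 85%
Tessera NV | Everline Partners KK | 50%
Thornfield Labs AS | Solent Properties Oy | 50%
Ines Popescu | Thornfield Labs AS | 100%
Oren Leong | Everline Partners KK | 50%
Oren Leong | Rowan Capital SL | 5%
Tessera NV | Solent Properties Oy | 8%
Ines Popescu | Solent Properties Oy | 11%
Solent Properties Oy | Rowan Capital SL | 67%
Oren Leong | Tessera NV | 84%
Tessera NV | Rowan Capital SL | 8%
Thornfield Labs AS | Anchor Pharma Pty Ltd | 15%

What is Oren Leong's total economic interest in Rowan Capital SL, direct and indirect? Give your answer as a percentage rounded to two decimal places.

16.22%

Oren reaches Rowan along 3 paths.
Via Tessera → Solent: 84% × 8% × 67% = 4.5024%.
Direct stake: 5% = 5%.
Via Tessera: 84% × 8% = 6.72%.
Total: 4.5024% + 5% + 6.72% = 16.2224%.
Rounded: 16.22%.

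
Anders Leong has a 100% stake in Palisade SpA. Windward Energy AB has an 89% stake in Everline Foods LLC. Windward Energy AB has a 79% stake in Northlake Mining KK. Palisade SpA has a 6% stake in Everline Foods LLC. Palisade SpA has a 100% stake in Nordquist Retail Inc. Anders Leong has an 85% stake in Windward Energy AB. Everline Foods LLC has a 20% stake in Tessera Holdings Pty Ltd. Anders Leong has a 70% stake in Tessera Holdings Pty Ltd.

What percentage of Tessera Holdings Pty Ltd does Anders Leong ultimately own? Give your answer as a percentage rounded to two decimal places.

Anders reaches Tessera along 3 paths.
Direct stake: 70% = 70%.
Via Windward → Everline: 85% × 89% × 20% = 15.13%.
Via Palisade → Everline: 100% × 6% × 20% = 1.2%.
Total: 70% + 15.13% + 1.2% = 86.33%.

86.33%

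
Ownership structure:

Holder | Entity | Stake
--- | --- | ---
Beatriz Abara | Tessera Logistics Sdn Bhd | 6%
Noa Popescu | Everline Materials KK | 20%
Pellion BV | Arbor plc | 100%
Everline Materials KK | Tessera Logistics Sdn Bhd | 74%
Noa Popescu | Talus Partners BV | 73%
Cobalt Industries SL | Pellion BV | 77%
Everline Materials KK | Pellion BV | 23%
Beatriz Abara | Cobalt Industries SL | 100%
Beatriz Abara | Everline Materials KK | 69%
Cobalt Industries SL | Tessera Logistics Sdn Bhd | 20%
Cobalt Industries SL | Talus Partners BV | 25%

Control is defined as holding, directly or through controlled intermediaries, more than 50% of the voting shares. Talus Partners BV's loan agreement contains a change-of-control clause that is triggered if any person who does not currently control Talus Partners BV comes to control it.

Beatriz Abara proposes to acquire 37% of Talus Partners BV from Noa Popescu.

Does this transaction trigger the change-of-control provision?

The purchase adds only to Beatriz's holdings (Noa's stake shrinks), so Beatriz is the only person who could newly come to control Talus.
Beatriz holds 69% of Everline, so Beatriz controls Everline.
Beatriz holds 100% of Cobalt, so Beatriz controls Cobalt.
Everline and Cobalt and Beatriz together hold 74% + 20% + 6% = 100% of Tessera, so Beatriz controls Tessera.
Everline and Cobalt together hold 23% + 77% = 100% of Pellion, so Beatriz controls Pellion.
Pellion holds 100% of Arbor, so Beatriz controls Arbor.
In Talus, Beatriz's side holds only 25%, not > 50%.
So before the transaction, Beatriz does not control Talus.
After the purchase, Beatriz holds 37% of Talus directly, and Noa's stake falls to 36%.
Cobalt and Beatriz together hold 25% + 37% = 62% of Talus, so Beatriz controls Talus.
Beatriz did not control Talus before and does after, so the clause is triggered.

Yes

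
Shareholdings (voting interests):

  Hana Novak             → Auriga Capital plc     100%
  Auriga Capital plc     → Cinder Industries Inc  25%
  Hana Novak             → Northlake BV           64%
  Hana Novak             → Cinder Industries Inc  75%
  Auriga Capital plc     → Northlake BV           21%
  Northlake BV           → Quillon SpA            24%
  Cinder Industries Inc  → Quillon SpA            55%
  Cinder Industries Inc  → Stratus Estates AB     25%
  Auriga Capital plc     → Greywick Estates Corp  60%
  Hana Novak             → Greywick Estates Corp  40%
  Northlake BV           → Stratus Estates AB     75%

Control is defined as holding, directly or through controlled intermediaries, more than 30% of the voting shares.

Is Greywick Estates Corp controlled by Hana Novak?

Yes

Hana holds 100% of Auriga, so Hana controls Auriga.
Auriga and Hana together hold 60% + 40% = 100% of Greywick, so Hana controls Greywick.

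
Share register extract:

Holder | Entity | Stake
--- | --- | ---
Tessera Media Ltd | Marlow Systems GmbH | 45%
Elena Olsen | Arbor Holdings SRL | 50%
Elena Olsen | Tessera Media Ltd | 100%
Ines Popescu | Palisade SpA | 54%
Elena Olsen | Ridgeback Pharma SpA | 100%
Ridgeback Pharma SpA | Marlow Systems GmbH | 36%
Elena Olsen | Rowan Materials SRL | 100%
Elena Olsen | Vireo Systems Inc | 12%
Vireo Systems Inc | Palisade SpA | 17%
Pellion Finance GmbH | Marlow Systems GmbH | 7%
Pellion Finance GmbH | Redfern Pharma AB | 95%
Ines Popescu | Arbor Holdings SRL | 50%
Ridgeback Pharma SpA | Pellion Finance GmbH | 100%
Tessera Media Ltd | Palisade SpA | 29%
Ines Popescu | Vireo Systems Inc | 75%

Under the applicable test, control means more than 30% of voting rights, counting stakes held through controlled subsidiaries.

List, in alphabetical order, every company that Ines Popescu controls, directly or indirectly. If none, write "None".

Arbor Holdings SRL, Palisade SpA, Vireo Systems Inc

Ines holds 50% of Arbor, so Ines controls Arbor.
Ines holds 75% of Vireo, so Ines controls Vireo.
Ines and Vireo together hold 54% + 17% = 71% of Palisade, so Ines controls Palisade.
No other company's threshold is met.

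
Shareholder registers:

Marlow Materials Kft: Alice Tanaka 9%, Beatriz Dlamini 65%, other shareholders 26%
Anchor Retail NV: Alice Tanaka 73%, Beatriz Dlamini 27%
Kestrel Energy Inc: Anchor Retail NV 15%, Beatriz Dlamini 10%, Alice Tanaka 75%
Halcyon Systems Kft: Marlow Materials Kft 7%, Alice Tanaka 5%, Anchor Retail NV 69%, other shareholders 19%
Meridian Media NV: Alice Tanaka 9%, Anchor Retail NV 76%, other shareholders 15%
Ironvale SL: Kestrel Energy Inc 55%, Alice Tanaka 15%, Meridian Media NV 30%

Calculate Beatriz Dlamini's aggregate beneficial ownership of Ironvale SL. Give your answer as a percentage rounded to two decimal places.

13.88%

Beatriz reaches Ironvale along 3 paths.
Via Anchor → Kestrel: 27% × 15% × 55% = 2.2275%.
Via Kestrel: 10% × 55% = 5.5%.
Via Anchor → Meridian: 27% × 76% × 30% = 6.156%.
Total: 2.2275% + 5.5% + 6.156% = 13.8835%.
Rounded: 13.88%.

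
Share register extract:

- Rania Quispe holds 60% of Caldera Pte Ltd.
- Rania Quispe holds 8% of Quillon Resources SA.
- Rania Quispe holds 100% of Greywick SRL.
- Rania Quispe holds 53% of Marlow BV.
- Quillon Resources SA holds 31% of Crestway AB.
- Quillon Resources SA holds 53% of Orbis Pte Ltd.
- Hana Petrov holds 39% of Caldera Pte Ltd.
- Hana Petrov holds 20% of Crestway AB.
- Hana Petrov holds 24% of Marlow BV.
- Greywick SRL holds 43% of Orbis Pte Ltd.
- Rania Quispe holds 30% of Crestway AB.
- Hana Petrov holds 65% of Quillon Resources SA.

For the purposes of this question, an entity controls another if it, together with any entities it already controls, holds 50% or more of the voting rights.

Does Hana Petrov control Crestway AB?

Hana holds 65% of Quillon, so Hana controls Quillon.
Hana and Quillon together hold 20% + 31% = 51% of Crestway, so Hana controls Crestway.

Yes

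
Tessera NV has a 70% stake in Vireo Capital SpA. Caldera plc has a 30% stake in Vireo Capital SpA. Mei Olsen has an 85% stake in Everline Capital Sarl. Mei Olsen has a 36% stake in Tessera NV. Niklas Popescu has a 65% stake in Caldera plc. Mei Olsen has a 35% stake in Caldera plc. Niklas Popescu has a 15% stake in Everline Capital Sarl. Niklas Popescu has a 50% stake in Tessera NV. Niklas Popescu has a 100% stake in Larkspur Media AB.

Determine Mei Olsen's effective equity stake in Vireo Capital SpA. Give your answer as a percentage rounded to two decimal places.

Mei reaches Vireo along 2 paths.
Via Tessera: 36% × 70% = 25.2%.
Via Caldera: 35% × 30% = 10.5%.
Total: 25.2% + 10.5% = 35.7%.
Rounded: 35.70%.

35.70%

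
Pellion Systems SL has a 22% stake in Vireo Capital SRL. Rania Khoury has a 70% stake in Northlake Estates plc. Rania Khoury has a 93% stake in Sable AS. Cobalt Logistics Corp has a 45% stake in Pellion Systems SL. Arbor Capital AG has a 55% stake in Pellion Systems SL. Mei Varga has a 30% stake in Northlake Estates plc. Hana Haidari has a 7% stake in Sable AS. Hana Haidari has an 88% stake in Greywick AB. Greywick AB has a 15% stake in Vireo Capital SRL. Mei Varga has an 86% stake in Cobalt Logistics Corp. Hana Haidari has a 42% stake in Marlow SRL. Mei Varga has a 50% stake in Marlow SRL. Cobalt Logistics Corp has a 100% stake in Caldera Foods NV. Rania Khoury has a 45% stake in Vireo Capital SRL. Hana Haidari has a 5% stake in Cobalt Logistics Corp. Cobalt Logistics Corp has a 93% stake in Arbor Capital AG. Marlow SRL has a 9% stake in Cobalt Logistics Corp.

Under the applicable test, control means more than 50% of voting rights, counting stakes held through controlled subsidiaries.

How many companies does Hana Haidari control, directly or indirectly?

1

Hana holds 88% of Greywick, so Hana controls Greywick.
No other company's threshold is met.
Hana controls 1 company.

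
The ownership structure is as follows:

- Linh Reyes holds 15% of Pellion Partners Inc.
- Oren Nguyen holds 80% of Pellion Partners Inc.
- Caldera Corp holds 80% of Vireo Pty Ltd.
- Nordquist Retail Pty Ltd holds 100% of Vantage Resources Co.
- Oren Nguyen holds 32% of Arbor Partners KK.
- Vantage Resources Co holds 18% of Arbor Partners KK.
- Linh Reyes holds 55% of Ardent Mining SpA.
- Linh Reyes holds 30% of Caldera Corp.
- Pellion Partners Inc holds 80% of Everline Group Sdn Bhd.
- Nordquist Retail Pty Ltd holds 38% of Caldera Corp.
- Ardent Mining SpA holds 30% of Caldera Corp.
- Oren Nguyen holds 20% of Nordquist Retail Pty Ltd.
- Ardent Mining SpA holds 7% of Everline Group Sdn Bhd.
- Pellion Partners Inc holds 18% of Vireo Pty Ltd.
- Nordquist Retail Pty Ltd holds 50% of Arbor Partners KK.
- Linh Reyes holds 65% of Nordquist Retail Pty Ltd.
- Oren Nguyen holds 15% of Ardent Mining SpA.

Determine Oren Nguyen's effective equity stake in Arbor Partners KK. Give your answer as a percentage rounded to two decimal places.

Oren reaches Arbor along 3 paths.
Via Nordquist → Vantage: 20% × 100% × 18% = 3.6%.
Via Nordquist: 20% × 50% = 10%.
Direct stake: 32% = 32%.
Total: 3.6% + 10% + 32% = 45.6%.
Rounded: 45.60%.

45.60%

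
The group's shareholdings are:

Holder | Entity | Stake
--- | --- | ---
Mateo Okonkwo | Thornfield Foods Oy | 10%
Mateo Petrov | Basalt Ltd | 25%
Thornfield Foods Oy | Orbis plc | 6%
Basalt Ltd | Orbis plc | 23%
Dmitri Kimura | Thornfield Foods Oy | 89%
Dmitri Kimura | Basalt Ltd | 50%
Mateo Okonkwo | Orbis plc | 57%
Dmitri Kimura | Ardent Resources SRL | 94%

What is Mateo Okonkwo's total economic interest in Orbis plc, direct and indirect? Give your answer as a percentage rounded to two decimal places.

Mateo Okonkwo reaches Orbis along 2 paths.
Direct stake: 57% = 57%.
Via Thornfield: 10% × 6% = 0.6%.
Total: 57% + 0.6% = 57.6%.
Rounded: 57.60%.

57.60%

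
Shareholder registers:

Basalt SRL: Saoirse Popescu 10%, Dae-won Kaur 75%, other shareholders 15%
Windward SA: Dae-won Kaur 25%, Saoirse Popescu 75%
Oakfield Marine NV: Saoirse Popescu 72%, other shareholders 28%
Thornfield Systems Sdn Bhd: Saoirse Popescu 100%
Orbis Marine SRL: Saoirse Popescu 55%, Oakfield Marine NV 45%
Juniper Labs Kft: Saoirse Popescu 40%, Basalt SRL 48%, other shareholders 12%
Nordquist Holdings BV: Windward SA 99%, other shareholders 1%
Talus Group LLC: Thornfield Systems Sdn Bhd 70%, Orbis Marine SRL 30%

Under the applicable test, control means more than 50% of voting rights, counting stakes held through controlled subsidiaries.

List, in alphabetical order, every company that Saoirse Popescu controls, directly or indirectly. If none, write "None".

Saoirse holds 75% of Windward, so Saoirse controls Windward.
Saoirse holds 72% of Oakfield, so Saoirse controls Oakfield.
Saoirse holds 100% of Thornfield, so Saoirse controls Thornfield.
Saoirse and Oakfield together hold 55% + 45% = 100% of Orbis, so Saoirse controls Orbis.
Windward holds 99% of Nordquist, so Saoirse controls Nordquist.
Thornfield and Orbis together hold 70% + 30% = 100% of Talus, so Saoirse controls Talus.
No other company's threshold is met.

Nordquist Holdings BV, Oakfield Marine NV, Orbis Marine SRL, Talus Group LLC, Thornfield Systems Sdn Bhd, Windward SA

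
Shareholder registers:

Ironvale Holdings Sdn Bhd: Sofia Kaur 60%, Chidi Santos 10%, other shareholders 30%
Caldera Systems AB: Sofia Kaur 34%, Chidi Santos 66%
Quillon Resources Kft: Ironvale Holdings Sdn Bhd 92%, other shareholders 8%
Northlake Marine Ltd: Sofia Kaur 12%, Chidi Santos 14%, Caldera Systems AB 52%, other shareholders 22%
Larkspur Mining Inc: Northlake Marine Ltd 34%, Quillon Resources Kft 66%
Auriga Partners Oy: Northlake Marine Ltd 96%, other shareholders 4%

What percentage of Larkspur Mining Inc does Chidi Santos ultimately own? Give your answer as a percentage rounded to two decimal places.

Chidi reaches Larkspur along 3 paths.
Via Northlake: 14% × 34% = 4.76%.
Via Caldera → Northlake: 66% × 52% × 34% = 11.6688%.
Via Ironvale → Quillon: 10% × 92% × 66% = 6.072%.
Total: 4.76% + 11.6688% + 6.072% = 22.5008%.
Rounded: 22.50%.

22.50%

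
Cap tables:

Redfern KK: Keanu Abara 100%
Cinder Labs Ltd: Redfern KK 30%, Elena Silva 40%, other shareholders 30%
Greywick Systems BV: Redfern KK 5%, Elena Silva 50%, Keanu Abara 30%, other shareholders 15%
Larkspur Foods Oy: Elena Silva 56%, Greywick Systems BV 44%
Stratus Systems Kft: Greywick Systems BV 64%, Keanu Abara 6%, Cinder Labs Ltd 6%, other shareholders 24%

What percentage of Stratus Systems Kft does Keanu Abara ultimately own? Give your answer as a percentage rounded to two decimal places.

Keanu reaches Stratus along 4 paths.
Via Redfern → Greywick: 100% × 5% × 64% = 3.2%.
Via Greywick: 30% × 64% = 19.2%.
Direct stake: 6% = 6%.
Via Redfern → Cinder: 100% × 30% × 6% = 1.8%.
Total: 3.2% + 19.2% + 6% + 1.8% = 30.2%.
Rounded: 30.20%.

30.20%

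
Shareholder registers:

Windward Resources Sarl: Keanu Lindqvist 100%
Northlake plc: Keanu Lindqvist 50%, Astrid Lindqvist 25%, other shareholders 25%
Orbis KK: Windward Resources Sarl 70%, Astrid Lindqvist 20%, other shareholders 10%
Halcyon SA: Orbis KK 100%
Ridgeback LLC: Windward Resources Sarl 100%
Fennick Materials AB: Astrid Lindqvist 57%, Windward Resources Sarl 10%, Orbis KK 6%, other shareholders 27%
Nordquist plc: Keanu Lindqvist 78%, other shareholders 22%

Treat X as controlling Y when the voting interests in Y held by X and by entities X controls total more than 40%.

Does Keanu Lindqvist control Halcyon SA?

Yes

Keanu holds 100% of Windward, so Keanu controls Windward.
Windward holds 70% of Orbis, so Keanu controls Orbis.
Orbis holds 100% of Halcyon, so Keanu controls Halcyon.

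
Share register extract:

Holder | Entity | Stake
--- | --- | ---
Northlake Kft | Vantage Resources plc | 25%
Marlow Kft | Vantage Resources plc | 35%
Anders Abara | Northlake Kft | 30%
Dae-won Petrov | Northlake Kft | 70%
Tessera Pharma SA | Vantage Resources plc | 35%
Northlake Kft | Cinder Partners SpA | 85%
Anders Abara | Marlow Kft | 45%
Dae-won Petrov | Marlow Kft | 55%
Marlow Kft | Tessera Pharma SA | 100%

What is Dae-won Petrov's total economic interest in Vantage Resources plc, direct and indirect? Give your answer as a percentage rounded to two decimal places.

Dae-won reaches Vantage along 3 paths.
Via Marlow: 55% × 35% = 19.25%.
Via Marlow → Tessera: 55% × 100% × 35% = 19.25%.
Via Northlake: 70% × 25% = 17.5%.
Total: 19.25% + 19.25% + 17.5% = 56%.
Rounded: 56.00%.

56.00%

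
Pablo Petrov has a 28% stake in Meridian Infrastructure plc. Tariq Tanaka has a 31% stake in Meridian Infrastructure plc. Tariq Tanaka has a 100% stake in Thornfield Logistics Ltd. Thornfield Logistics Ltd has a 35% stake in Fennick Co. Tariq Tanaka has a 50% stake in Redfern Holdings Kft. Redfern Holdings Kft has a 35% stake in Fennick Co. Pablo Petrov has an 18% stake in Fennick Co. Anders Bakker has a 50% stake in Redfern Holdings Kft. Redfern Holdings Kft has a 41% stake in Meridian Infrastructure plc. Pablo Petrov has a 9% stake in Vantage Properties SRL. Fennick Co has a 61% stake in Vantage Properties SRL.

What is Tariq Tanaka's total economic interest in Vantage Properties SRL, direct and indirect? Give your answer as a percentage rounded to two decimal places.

Tariq reaches Vantage along 2 paths.
Via Redfern → Fennick: 50% × 35% × 61% = 10.675%.
Via Thornfield → Fennick: 100% × 35% × 61% = 21.35%.
Total: 10.675% + 21.35% = 32.025%.
Rounded: 32.03%.

32.03%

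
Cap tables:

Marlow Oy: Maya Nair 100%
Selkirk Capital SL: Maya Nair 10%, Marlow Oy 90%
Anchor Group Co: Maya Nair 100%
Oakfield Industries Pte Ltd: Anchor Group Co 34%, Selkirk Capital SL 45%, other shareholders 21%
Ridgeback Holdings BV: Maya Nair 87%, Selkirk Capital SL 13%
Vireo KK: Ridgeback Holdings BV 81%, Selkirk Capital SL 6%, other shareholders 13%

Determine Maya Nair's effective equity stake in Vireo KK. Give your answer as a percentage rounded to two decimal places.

87.00%

Maya reaches Vireo along 5 paths.
Via Ridgeback: 87% × 81% = 70.47%.
Via Selkirk → Ridgeback: 10% × 13% × 81% = 1.053%.
Via Marlow → Selkirk → Ridgeback: 100% × 90% × 13% × 81% = 9.477%.
Via Selkirk: 10% × 6% = 0.6%.
Via Marlow → Selkirk: 100% × 90% × 6% = 5.4%.
Total: 70.47% + 1.053% + 9.477% + 0.6% + 5.4% = 87%.
Rounded: 87.00%.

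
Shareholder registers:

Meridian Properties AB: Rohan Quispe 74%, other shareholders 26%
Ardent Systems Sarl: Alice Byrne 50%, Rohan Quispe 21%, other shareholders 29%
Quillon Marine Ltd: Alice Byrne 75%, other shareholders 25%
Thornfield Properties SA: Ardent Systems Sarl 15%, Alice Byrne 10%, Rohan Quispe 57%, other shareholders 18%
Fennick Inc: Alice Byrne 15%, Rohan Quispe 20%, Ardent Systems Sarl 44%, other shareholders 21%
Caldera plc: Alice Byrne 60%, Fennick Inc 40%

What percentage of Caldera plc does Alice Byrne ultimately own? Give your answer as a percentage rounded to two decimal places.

74.80%

Alice reaches Caldera along 3 paths.
Direct stake: 60% = 60%.
Via Fennick: 15% × 40% = 6%.
Via Ardent → Fennick: 50% × 44% × 40% = 8.8%.
Total: 60% + 6% + 8.8% = 74.8%.
Rounded: 74.80%.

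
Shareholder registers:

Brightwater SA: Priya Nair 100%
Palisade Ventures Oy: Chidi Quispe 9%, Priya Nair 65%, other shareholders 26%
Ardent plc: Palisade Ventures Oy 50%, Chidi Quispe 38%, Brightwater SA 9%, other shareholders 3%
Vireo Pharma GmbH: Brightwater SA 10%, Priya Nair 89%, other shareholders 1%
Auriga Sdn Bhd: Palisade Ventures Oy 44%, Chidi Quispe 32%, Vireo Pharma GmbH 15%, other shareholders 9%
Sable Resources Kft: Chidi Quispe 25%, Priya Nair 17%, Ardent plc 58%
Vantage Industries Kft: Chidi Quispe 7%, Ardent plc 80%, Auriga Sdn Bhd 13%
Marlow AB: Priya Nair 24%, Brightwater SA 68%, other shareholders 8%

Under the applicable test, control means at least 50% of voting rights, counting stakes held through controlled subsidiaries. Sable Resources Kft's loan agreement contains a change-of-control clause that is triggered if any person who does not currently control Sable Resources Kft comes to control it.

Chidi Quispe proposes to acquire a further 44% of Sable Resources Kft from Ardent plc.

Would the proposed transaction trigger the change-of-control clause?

The purchase adds only to Chidi's holdings (Ardent's stake shrinks), so Chidi is the only person who could newly come to control Sable.
Chidi's largest direct stake is 38% in Ardent, which does not meet the threshold, so Chidi controls no company.
In Sable, Chidi's side holds only 25%, not ≥ 50%.
So before the transaction, Chidi does not control Sable.
After the purchase, Chidi's direct stake in Sable rises to 25% + 44% = 69%, and Ardent's stake falls to 14%.
Chidi holds 69% of Sable, so Chidi controls Sable.
Chidi did not control Sable before and does after, so the clause is triggered.

Yes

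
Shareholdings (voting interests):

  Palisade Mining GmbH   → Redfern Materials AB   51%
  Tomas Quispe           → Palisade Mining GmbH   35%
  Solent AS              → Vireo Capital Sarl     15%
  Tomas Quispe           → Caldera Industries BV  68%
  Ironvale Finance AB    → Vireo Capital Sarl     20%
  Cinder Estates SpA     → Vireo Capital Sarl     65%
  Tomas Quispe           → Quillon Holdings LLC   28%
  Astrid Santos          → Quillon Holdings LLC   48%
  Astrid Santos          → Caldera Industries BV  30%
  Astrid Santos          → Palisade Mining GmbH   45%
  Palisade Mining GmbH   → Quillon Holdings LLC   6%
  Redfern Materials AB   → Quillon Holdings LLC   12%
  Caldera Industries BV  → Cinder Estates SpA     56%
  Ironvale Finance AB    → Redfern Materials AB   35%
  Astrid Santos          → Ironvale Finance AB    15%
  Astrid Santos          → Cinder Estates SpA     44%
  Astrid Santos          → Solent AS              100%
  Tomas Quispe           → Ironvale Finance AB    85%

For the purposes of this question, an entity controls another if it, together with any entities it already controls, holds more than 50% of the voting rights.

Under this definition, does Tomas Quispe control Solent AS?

No

Tomas holds 85% of Ironvale, so Tomas controls Ironvale.
Tomas holds 68% of Caldera, so Tomas controls Caldera.
Caldera holds 56% of Cinder, so Tomas controls Cinder.
Ironvale and Cinder together hold 20% + 65% = 85% of Vireo, so Tomas controls Vireo.
Neither Tomas nor any entity Tomas controls holds any voting interest in Solent.
So Tomas does not control Solent.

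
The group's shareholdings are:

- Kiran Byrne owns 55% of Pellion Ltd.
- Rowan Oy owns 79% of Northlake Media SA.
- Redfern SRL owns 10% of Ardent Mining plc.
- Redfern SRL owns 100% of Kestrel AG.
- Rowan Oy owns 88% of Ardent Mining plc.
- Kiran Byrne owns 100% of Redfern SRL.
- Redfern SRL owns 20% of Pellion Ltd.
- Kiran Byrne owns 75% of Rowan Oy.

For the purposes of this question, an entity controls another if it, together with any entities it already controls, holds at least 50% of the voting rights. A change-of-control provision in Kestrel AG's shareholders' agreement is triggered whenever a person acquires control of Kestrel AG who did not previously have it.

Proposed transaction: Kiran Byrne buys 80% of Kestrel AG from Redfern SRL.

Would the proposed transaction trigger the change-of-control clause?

No

The purchase adds only to Kiran's holdings (Redfern's stake shrinks), so Kiran is the only person who could newly come to control Kestrel.
Kiran holds 100% of Redfern, so Kiran controls Redfern.
Redfern holds 100% of Kestrel, so Kiran controls Kestrel.
So Kiran already controls Kestrel before the transaction.
After the purchase, Kiran holds 80% of Kestrel directly, and Redfern's stake falls to 20%.
Kiran controlled Kestrel already, so this is not a new person acquiring control; every other person's position is unchanged or reduced.
No new person acquires control, so the clause is not triggered.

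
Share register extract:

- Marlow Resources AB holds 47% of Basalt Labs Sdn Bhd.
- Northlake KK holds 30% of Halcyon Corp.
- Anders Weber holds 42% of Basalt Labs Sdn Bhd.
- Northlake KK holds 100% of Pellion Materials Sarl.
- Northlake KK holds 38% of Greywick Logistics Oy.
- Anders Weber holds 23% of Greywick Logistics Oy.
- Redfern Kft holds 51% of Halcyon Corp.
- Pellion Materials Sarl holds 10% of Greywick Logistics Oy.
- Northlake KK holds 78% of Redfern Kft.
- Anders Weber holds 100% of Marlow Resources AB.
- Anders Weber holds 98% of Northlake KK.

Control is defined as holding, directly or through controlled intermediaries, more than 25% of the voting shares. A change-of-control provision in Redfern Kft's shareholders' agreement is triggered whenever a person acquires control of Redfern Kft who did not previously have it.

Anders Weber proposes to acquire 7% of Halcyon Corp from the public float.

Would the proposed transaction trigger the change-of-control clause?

The purchase changes only Anders's holdings, so Anders is the only person who could newly come to control Redfern.
Anders holds 98% of Northlake, so Anders controls Northlake.
Northlake holds 78% of Redfern, so Anders controls Redfern.
So Anders already controls Redfern before the transaction.
After the purchase, Anders holds 7% of Halcyon directly.
Anders controlled Redfern already, so this is not a new person acquiring control; every other person's position is unchanged or reduced.
No new person acquires control, so the clause is not triggered.

No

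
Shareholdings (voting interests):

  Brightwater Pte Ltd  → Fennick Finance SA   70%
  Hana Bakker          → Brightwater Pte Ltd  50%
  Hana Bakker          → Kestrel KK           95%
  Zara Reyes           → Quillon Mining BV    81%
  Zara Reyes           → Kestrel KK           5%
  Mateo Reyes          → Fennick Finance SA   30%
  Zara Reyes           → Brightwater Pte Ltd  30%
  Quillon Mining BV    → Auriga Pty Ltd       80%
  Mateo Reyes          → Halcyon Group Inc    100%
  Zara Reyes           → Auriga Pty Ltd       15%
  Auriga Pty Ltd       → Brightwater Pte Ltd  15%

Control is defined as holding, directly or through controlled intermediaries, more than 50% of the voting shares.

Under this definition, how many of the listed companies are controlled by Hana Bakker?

1

Hana holds 95% of Kestrel, so Hana controls Kestrel.
No other company's threshold is met.
Hana controls 1 company.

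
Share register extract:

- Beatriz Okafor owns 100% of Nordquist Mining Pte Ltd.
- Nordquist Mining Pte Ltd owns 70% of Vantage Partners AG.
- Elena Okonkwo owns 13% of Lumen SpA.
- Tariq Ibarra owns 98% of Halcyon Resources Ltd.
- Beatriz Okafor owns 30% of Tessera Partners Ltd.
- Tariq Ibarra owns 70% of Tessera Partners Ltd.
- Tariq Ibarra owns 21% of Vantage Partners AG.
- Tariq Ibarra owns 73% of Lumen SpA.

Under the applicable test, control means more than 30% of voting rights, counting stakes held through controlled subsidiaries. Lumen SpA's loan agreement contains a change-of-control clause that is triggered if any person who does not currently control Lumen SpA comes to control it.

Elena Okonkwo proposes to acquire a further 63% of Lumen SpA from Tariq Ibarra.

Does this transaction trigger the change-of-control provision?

The purchase adds only to Elena's holdings (Tariq's stake shrinks), so Elena is the only person who could newly come to control Lumen.
Elena's largest direct stake is 13% in Lumen, which does not meet the threshold, so Elena controls no company.
In Lumen, Elena's side holds only 13%, not > 30%.
So before the transaction, Elena does not control Lumen.
After the purchase, Elena's direct stake in Lumen rises to 13% + 63% = 76%, and Tariq's stake falls to 10%.
Elena holds 76% of Lumen, so Elena controls Lumen.
Elena did not control Lumen before and does after, so the clause is triggered.

Yes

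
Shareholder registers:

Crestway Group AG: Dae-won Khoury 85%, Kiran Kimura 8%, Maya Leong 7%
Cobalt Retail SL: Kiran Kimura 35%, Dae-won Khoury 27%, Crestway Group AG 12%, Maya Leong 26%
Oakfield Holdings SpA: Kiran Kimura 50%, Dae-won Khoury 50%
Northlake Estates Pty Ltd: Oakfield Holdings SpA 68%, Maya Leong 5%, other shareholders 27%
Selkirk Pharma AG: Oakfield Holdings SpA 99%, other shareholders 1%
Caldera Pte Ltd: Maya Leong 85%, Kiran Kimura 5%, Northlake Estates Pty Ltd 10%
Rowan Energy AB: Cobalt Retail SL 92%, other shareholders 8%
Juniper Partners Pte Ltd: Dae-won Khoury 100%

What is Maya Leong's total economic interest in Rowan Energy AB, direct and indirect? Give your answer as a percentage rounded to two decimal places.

Maya reaches Rowan along 2 paths.
Via Crestway → Cobalt: 7% × 12% × 92% = 0.7728%.
Via Cobalt: 26% × 92% = 23.92%.
Total: 0.7728% + 23.92% = 24.6928%.
Rounded: 24.69%.

24.69%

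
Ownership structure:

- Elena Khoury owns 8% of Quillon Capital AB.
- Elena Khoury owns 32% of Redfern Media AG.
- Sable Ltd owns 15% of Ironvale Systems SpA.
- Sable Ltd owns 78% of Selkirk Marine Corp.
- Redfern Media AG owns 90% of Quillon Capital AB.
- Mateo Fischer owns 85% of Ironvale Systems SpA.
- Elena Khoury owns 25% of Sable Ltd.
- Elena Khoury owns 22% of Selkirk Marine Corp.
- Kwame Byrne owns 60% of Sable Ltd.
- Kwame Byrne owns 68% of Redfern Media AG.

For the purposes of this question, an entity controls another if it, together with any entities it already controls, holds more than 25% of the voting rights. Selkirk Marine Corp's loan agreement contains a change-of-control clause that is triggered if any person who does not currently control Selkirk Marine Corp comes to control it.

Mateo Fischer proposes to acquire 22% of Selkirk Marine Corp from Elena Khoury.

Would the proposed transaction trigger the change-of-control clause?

The purchase adds only to Mateo's holdings (Elena's stake shrinks), so Mateo is the only person who could newly come to control Selkirk.
Mateo holds 85% of Ironvale, so Mateo controls Ironvale.
Neither Mateo nor any entity Mateo controls holds any voting interest in Selkirk.
So before the transaction, Mateo does not control Selkirk.
After the purchase, Mateo holds 22% of Selkirk directly, and Elena's stake falls to 0%.
After the transaction, Mateo's side holds 22% of Selkirk, not > 25%, so Mateo still does not control Selkirk.
No new person acquires control, so the clause is not triggered.

No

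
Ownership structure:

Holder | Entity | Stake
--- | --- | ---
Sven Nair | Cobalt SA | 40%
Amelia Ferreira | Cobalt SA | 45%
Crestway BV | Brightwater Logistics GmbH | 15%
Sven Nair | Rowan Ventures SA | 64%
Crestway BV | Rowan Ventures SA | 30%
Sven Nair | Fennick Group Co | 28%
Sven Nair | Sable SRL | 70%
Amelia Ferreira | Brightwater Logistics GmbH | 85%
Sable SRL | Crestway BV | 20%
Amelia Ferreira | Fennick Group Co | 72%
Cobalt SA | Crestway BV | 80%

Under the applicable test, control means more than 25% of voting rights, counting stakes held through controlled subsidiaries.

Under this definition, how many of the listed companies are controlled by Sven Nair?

Sven holds 40% of Cobalt, so Sven controls Cobalt.
Sven holds 70% of Sable, so Sven controls Sable.
Sable and Cobalt together hold 20% + 80% = 100% of Crestway, so Sven controls Crestway.
Sven holds 28% of Fennick, so Sven controls Fennick.
Sven and Crestway together hold 64% + 30% = 94% of Rowan, so Sven controls Rowan.
No other company's threshold is met.
Sven controls 5 companies.

5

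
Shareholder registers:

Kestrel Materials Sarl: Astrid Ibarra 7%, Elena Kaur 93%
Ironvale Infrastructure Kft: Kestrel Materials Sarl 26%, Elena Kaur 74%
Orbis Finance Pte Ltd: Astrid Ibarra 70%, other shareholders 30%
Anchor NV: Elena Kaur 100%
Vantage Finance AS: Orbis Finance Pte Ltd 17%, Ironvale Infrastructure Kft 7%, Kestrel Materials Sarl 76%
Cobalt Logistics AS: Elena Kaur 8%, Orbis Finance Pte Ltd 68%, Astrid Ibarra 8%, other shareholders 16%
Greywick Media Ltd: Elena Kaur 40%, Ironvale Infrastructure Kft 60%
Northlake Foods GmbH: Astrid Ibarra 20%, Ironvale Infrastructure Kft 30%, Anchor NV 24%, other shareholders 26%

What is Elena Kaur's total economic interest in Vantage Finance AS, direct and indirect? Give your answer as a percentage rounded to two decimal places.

Elena reaches Vantage along 3 paths.
Via Kestrel → Ironvale: 93% × 26% × 7% = 1.6926%.
Via Ironvale: 74% × 7% = 5.18%.
Via Kestrel: 93% × 76% = 70.68%.
Total: 1.6926% + 5.18% + 70.68% = 77.5526%.
Rounded: 77.55%.

77.55%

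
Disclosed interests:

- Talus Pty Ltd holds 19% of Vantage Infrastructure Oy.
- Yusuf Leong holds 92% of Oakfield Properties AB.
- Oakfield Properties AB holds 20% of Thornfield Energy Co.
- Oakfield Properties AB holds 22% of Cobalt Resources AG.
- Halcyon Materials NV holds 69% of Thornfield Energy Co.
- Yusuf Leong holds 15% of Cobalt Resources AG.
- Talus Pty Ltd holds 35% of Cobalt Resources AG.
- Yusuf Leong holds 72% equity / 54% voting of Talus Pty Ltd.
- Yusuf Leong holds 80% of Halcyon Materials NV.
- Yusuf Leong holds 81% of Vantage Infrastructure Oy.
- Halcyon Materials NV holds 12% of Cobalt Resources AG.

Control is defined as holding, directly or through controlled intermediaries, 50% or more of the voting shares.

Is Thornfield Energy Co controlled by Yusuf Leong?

Yusuf holds 92% of Oakfield, so Yusuf controls Oakfield.
Yusuf holds 80% of Halcyon, so Yusuf controls Halcyon.
Halcyon and Oakfield together hold 69% + 20% = 89% of Thornfield, so Yusuf controls Thornfield.

Yes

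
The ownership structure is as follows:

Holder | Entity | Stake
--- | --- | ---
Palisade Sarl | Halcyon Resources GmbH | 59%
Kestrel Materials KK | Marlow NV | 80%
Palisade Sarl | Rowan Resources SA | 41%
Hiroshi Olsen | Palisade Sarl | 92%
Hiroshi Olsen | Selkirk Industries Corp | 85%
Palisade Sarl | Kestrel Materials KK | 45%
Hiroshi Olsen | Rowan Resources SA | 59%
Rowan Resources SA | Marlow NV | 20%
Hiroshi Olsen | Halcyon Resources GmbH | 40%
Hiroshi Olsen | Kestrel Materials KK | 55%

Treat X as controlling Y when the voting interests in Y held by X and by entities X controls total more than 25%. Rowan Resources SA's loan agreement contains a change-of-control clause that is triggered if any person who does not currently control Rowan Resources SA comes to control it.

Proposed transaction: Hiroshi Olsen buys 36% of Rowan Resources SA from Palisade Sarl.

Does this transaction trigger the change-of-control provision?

No

The purchase adds only to Hiroshi's holdings (Palisade's stake shrinks), so Hiroshi is the only person who could newly come to control Rowan.
Hiroshi holds 92% of Palisade, so Hiroshi controls Palisade.
Hiroshi and Palisade together hold 59% + 41% = 100% of Rowan, so Hiroshi controls Rowan.
So Hiroshi already controls Rowan before the transaction.
After the purchase, Hiroshi's direct stake in Rowan rises to 59% + 36% = 95%, and Palisade's stake falls to 5%.
Hiroshi controlled Rowan already, so this is not a new person acquiring control; every other person's position is unchanged or reduced.
No new person acquires control, so the clause is not triggered.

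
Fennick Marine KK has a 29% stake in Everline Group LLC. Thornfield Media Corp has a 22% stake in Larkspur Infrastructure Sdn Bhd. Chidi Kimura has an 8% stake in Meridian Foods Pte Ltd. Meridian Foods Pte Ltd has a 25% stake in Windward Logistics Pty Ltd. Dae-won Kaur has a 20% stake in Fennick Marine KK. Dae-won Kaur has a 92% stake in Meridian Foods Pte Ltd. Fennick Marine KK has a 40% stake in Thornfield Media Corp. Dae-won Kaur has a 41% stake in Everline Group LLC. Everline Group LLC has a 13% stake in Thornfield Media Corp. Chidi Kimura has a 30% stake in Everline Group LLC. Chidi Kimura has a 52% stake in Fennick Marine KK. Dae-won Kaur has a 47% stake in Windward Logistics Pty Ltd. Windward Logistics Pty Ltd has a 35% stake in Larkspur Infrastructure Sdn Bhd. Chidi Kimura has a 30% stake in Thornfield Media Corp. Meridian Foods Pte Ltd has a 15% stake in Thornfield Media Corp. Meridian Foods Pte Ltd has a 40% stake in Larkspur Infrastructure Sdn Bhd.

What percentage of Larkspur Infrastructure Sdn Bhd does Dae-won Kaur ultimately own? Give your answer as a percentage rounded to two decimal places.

Dae-won reaches Larkspur along 7 paths.
Via Meridian → Thornfield: 92% × 15% × 22% = 3.036%.
Via Fennick → Thornfield: 20% × 40% × 22% = 1.76%.
Via Fennick → Everline → Thornfield: 20% × 29% × 13% × 22% = 0.16588%.
Via Everline → Thornfield: 41% × 13% × 22% = 1.1726%.
Via Meridian → Windward: 92% × 25% × 35% = 8.05%.
Via Windward: 47% × 35% = 16.45%.
Via Meridian: 92% × 40% = 36.8%.
Total: 3.036% + 1.76% + 0.16588% + 1.1726% + 8.05% + 16.45% + 36.8% = 67.43448%.
Rounded: 67.43%.

67.43%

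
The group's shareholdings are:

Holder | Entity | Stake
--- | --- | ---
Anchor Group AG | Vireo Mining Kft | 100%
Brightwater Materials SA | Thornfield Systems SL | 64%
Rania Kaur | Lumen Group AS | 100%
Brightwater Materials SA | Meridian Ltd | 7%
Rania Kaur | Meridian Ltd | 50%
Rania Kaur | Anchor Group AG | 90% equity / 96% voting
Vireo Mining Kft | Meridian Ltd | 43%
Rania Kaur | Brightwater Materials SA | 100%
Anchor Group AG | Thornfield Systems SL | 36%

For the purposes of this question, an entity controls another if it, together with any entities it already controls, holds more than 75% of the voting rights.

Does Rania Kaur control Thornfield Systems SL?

Yes

Rania holds 96% of Anchor, so Rania controls Anchor.
Rania holds 100% of Brightwater, so Rania controls Brightwater.
Anchor and Brightwater together hold 36% + 64% = 100% of Thornfield, so Rania controls Thornfield.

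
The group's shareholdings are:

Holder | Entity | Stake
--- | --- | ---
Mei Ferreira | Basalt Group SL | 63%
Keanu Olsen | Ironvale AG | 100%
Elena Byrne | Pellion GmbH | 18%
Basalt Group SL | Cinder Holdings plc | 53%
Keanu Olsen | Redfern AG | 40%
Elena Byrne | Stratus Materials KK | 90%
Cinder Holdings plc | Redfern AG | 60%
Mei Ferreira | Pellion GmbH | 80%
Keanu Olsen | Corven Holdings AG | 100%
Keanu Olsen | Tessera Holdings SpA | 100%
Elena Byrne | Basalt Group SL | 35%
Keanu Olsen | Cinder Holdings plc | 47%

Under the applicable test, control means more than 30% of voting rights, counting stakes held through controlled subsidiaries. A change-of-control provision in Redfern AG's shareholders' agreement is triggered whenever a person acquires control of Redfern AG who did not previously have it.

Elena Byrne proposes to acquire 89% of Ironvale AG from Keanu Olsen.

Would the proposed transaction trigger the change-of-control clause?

No

The purchase adds only to Elena's holdings (Keanu's stake shrinks), so Elena is the only person who could newly come to control Redfern.
Elena holds 35% of Basalt, so Elena controls Basalt.
Basalt holds 53% of Cinder, so Elena controls Cinder.
Cinder holds 60% of Redfern, so Elena controls Redfern.
So Elena already controls Redfern before the transaction.
After the purchase, Elena holds 89% of Ironvale directly, and Keanu's stake falls to 11%.
Elena controlled Redfern already, so this is not a new person acquiring control; every other person's position is unchanged or reduced.
No new person acquires control, so the clause is not triggered.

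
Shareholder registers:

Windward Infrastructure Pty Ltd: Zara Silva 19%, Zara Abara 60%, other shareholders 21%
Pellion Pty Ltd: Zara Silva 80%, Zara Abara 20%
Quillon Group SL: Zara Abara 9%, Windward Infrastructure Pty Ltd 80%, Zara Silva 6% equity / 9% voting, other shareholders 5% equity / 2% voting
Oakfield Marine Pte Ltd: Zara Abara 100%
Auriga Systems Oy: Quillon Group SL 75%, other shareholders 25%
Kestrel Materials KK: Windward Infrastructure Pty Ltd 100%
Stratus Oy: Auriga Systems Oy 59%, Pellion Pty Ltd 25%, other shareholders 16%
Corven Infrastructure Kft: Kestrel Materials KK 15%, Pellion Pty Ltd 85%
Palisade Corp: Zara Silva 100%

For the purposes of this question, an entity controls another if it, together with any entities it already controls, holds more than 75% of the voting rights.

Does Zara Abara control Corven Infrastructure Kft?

Zara Abara holds 100% of Oakfield, so Zara Abara controls Oakfield.
Neither Zara Abara nor any entity Zara Abara controls holds any voting interest in Corven.
So Zara Abara does not control Corven.

No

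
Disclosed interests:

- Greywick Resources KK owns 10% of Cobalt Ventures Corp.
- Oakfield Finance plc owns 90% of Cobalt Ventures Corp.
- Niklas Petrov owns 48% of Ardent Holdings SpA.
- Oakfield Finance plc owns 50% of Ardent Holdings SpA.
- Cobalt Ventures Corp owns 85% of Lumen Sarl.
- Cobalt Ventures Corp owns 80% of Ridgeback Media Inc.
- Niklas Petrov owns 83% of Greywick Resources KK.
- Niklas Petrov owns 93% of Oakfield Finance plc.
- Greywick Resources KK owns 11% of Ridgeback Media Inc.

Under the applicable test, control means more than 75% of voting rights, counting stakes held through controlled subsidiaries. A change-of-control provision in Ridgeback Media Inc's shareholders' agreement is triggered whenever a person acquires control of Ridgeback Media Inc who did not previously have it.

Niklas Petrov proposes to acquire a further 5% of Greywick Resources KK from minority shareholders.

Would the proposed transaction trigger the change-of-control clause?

No

The purchase changes only Niklas's holdings, so Niklas is the only person who could newly come to control Ridgeback.
Niklas holds 93% of Oakfield, so Niklas controls Oakfield.
Niklas holds 83% of Greywick, so Niklas controls Greywick.
Oakfield and Greywick together hold 90% + 10% = 100% of Cobalt, so Niklas controls Cobalt.
Cobalt and Greywick together hold 80% + 11% = 91% of Ridgeback, so Niklas controls Ridgeback.
So Niklas already controls Ridgeback before the transaction.
After the purchase, Niklas's direct stake in Greywick rises to 83% + 5% = 88%.
Niklas controlled Ridgeback already, so this is not a new person acquiring control; every other person's position is unchanged or reduced.
No new person acquires control, so the clause is not triggered.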